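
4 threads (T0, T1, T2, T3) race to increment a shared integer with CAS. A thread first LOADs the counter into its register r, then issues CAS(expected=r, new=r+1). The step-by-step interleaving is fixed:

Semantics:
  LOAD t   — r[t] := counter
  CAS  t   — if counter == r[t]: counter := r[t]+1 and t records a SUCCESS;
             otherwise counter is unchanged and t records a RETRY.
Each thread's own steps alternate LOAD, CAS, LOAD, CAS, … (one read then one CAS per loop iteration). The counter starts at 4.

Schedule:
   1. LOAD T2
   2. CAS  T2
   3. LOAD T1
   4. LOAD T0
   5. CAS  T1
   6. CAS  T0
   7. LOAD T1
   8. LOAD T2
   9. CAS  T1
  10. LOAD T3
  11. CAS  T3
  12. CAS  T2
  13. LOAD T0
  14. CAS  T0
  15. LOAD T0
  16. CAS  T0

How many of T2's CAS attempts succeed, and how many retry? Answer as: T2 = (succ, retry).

[1] T2.load  rd  (counter 4, T2.r 4)
[2] T2.cas  hit  (counter 5, T2.r 4)
[3] T1.load  rd  (counter 5, T1.r 5)
[4] T0.load  rd  (counter 5, T0.r 5)
[5] T1.cas  hit  (counter 6, T1.r 5)
[6] T0.cas  miss  (counter 6, T0.r 5)
[7] T1.load  rd  (counter 6, T1.r 6)
[8] T2.load  rd  (counter 6, T2.r 6)
[9] T1.cas  hit  (counter 7, T1.r 6)
[10] T3.load  rd  (counter 7, T3.r 7)
[11] T3.cas  hit  (counter 8, T3.r 7)
[12] T2.cas  miss  (counter 8, T2.r 6)
[13] T0.load  rd  (counter 8, T0.r 8)
[14] T0.cas  hit  (counter 9, T0.r 8)
[15] T0.load  rd  (counter 9, T0.r 9)
[16] T0.cas  hit  (counter 10, T0.r 9)

T2 = (1, 1)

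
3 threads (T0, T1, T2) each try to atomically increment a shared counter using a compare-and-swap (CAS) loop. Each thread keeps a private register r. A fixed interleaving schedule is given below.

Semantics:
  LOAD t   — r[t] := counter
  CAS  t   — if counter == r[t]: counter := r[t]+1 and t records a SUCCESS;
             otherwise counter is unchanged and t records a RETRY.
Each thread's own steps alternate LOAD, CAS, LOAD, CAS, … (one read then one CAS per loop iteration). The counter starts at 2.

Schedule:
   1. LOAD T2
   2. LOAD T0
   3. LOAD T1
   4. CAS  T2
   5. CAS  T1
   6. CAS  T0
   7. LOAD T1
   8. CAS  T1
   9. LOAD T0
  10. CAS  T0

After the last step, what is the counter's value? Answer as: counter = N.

counter = 5

T2 LOAD — after: cnt=2, r=2 — load
T0 LOAD — after: cnt=2, r=2 — load
T1 LOAD — after: cnt=2, r=2 — load
T2 CAS — after: cnt=3, r=2 — ok
T1 CAS — after: cnt=3, r=2 — retry
T0 CAS — after: cnt=3, r=2 — retry
T1 LOAD — after: cnt=3, r=3 — load
T1 CAS — after: cnt=4, r=3 — ok
T0 LOAD — after: cnt=4, r=4 — load
T0 CAS — after: cnt=5, r=4 — ok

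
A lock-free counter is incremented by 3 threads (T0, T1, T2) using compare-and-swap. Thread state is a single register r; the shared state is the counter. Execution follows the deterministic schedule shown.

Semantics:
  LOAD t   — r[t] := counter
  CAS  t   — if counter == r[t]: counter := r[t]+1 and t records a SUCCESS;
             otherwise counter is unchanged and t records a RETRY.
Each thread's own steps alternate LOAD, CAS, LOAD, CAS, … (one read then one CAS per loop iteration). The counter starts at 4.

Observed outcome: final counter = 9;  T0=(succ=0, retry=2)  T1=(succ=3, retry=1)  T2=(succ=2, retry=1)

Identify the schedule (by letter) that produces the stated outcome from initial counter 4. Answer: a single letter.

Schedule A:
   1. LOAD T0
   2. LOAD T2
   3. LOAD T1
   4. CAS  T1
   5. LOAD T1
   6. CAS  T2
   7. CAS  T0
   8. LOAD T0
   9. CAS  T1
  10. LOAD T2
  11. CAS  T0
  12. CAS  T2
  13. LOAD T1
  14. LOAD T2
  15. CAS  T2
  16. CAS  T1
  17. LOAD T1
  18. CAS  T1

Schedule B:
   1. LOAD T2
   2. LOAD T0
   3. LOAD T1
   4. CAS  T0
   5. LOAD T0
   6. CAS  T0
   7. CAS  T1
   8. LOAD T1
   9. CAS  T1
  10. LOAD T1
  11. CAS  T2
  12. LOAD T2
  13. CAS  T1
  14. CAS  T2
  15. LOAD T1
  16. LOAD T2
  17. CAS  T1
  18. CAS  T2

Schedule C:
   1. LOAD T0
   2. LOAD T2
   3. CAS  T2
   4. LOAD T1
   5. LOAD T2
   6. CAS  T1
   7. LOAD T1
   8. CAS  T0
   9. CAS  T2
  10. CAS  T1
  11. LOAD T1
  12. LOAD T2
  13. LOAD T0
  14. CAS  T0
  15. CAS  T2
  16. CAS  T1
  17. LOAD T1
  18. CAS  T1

A

Tracing schedule A:
step 1: T0 LOAD ⇒ load; ctr=4 reg=4
step 2: T2 LOAD ⇒ load; ctr=4 reg=4
step 3: T1 LOAD ⇒ load; ctr=4 reg=4
step 4: T1 CAS ⇒ ok; ctr=5 reg=4
step 5: T1 LOAD ⇒ load; ctr=5 reg=5
step 6: T2 CAS ⇒ retry; ctr=5 reg=4
step 7: T0 CAS ⇒ retry; ctr=5 reg=4
step 8: T0 LOAD ⇒ load; ctr=5 reg=5
step 9: T1 CAS ⇒ ok; ctr=6 reg=5
step 10: T2 LOAD ⇒ load; ctr=6 reg=6
step 11: T0 CAS ⇒ retry; ctr=6 reg=5
step 12: T2 CAS ⇒ ok; ctr=7 reg=6
step 13: T1 LOAD ⇒ load; ctr=7 reg=7
step 14: T2 LOAD ⇒ load; ctr=7 reg=7
step 15: T2 CAS ⇒ ok; ctr=8 reg=7
step 16: T1 CAS ⇒ retry; ctr=8 reg=7
step 17: T1 LOAD ⇒ load; ctr=8 reg=8
step 18: T1 CAS ⇒ ok; ctr=9 reg=8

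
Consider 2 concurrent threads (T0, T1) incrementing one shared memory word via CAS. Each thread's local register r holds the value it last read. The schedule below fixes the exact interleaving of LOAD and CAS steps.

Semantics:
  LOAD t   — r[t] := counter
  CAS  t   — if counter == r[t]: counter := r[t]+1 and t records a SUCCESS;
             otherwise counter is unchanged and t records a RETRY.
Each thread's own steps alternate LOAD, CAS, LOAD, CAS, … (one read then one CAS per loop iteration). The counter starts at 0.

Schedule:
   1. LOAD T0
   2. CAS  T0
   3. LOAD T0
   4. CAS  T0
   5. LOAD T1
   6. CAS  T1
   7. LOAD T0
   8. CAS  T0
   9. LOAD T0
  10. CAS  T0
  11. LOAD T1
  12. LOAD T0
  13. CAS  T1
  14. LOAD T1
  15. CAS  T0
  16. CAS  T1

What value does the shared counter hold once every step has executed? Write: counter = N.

counter = 7

[1] T0.load  rd  (counter 0, T0.r 0)
[2] T0.cas  hit  (counter 1, T0.r 0)
[3] T0.load  rd  (counter 1, T0.r 1)
[4] T0.cas  hit  (counter 2, T0.r 1)
[5] T1.load  rd  (counter 2, T1.r 2)
[6] T1.cas  hit  (counter 3, T1.r 2)
[7] T0.load  rd  (counter 3, T0.r 3)
[8] T0.cas  hit  (counter 4, T0.r 3)
[9] T0.load  rd  (counter 4, T0.r 4)
[10] T0.cas  hit  (counter 5, T0.r 4)
[11] T1.load  rd  (counter 5, T1.r 5)
[12] T0.load  rd  (counter 5, T0.r 5)
[13] T1.cas  hit  (counter 6, T1.r 5)
[14] T1.load  rd  (counter 6, T1.r 6)
[15] T0.cas  miss  (counter 6, T0.r 5)
[16] T1.cas  hit  (counter 7, T1.r 6)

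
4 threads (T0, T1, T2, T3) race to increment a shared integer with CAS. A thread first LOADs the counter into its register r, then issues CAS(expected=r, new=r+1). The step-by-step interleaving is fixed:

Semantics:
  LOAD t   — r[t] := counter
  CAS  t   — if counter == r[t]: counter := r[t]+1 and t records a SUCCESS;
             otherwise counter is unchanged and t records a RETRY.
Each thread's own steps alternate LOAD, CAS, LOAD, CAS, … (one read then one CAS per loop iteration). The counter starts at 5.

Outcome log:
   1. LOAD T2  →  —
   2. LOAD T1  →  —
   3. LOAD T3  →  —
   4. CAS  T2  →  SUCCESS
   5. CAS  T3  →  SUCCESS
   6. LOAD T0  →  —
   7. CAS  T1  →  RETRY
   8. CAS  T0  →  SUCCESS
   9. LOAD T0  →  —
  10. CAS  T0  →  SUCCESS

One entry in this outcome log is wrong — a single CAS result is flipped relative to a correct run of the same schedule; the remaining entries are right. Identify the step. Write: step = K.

Correct run:
   1) LOAD T2:  M=5  r_T2=5
   2) LOAD T1:  M=5  r_T1=5
   3) LOAD T3:  M=5  r_T3=5
   4) CAS  T2:  M=6  r_T2=5 ✓
   5) CAS  T3:  M=6  r_T3=5 ✗
   6) LOAD T0:  M=6  r_T0=6
   7) CAS  T1:  M=6  r_T1=5 ✗
   8) CAS  T0:  M=7  r_T0=6 ✓
   9) LOAD T0:  M=7  r_T0=7
  10) CAS  T0:  M=8  r_T0=7 ✓
Log disagrees first at step 5.

step = 5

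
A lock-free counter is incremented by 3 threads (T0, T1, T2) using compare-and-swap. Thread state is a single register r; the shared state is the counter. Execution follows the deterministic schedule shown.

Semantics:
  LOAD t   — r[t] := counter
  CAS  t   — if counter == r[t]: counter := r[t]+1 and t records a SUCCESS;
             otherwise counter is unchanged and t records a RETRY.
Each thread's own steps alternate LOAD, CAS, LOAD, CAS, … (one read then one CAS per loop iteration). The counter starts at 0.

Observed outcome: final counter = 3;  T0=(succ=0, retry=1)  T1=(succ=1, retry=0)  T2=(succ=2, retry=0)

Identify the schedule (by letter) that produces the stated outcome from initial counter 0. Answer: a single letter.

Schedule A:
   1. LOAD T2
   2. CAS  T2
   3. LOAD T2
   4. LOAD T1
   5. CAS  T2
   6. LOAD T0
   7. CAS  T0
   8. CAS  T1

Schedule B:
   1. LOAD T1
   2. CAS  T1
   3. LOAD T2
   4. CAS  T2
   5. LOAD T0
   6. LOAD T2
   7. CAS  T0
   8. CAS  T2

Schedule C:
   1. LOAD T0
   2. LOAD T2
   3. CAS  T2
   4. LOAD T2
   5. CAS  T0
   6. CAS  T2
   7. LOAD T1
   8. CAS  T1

Run C:
   1) LOAD T0:  M=0  r_T0=0
   2) LOAD T2:  M=0  r_T2=0
   3) CAS  T2:  M=1  r_T2=0 ✓
   4) LOAD T2:  M=1  r_T2=1
   5) CAS  T0:  M=1  r_T0=0 ✗
   6) CAS  T2:  M=2  r_T2=1 ✓
   7) LOAD T1:  M=2  r_T1=2
   8) CAS  T1:  M=3  r_T1=2 ✓

C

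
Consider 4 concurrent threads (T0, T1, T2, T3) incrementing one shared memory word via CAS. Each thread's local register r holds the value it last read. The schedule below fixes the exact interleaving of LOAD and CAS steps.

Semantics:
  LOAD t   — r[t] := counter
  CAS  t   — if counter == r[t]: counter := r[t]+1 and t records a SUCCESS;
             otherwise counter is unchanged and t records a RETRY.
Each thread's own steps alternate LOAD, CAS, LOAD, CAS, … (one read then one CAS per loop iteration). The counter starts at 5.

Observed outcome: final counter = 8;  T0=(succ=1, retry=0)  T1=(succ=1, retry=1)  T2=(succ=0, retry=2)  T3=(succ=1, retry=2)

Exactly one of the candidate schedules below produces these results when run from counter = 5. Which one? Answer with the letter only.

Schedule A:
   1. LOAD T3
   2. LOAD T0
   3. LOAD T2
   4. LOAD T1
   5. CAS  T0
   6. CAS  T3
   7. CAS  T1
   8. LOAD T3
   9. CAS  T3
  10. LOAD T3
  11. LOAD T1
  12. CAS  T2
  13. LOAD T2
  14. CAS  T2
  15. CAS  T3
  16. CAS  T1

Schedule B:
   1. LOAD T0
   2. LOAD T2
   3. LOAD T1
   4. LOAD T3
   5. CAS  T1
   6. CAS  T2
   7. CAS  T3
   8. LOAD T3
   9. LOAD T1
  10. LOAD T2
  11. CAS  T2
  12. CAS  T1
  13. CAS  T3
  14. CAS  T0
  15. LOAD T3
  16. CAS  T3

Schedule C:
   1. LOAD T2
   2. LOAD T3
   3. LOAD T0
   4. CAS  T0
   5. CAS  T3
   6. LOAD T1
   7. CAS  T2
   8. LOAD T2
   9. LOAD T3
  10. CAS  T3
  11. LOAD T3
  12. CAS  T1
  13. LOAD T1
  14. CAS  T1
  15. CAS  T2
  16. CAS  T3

C

Simulating candidate C:
step 1: T2 LOAD ⇒ load; ctr=5 reg=5
step 2: T3 LOAD ⇒ load; ctr=5 reg=5
step 3: T0 LOAD ⇒ load; ctr=5 reg=5
step 4: T0 CAS ⇒ ok; ctr=6 reg=5
step 5: T3 CAS ⇒ retry; ctr=6 reg=5
step 6: T1 LOAD ⇒ load; ctr=6 reg=6
step 7: T2 CAS ⇒ retry; ctr=6 reg=5
step 8: T2 LOAD ⇒ load; ctr=6 reg=6
step 9: T3 LOAD ⇒ load; ctr=6 reg=6
step 10: T3 CAS ⇒ ok; ctr=7 reg=6
step 11: T3 LOAD ⇒ load; ctr=7 reg=7
step 12: T1 CAS ⇒ retry; ctr=7 reg=6
step 13: T1 LOAD ⇒ load; ctr=7 reg=7
step 14: T1 CAS ⇒ ok; ctr=8 reg=7
step 15: T2 CAS ⇒ retry; ctr=8 reg=6
step 16: T3 CAS ⇒ retry; ctr=8 reg=7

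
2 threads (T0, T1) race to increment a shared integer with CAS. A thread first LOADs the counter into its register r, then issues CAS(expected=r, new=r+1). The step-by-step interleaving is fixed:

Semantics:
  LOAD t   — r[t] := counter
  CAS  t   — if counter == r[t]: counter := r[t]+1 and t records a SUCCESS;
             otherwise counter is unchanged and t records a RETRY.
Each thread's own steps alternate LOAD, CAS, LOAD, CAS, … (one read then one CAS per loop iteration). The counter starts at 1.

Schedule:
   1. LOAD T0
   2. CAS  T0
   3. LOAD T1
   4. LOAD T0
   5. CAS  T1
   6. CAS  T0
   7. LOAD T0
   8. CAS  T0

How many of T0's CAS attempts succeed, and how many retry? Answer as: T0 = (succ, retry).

step 1: T0 LOAD ⇒ load; ctr=1 reg=1
step 2: T0 CAS ⇒ ok; ctr=2 reg=1
step 3: T1 LOAD ⇒ load; ctr=2 reg=2
step 4: T0 LOAD ⇒ load; ctr=2 reg=2
step 5: T1 CAS ⇒ ok; ctr=3 reg=2
step 6: T0 CAS ⇒ retry; ctr=3 reg=2
step 7: T0 LOAD ⇒ load; ctr=3 reg=3
step 8: T0 CAS ⇒ ok; ctr=4 reg=3

T0 = (2, 1)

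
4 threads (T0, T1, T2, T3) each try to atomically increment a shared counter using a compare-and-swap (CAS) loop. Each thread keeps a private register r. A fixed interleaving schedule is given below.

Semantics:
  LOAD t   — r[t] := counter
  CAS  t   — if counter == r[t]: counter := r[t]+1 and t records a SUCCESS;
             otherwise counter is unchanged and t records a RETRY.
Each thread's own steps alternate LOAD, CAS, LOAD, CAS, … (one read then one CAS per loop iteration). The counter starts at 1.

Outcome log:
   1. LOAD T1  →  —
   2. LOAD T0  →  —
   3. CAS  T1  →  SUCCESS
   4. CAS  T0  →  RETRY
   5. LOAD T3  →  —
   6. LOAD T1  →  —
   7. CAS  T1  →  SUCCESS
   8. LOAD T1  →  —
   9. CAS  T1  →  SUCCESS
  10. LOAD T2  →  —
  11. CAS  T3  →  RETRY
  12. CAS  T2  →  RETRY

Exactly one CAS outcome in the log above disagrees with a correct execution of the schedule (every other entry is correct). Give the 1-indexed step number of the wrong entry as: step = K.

Re-executing:
   1) LOAD T1:  M=1  r_T1=1
   2) LOAD T0:  M=1  r_T0=1
   3) CAS  T1:  M=2  r_T1=1 ✓
   4) CAS  T0:  M=2  r_T0=1 ✗
   5) LOAD T3:  M=2  r_T3=2
   6) LOAD T1:  M=2  r_T1=2
   7) CAS  T1:  M=3  r_T1=2 ✓
   8) LOAD T1:  M=3  r_T1=3
   9) CAS  T1:  M=4  r_T1=3 ✓
  10) LOAD T2:  M=4  r_T2=4
  11) CAS  T3:  M=4  r_T3=2 ✗
  12) CAS  T2:  M=5  r_T2=4 ✓
Log disagrees first at step 12.

step = 12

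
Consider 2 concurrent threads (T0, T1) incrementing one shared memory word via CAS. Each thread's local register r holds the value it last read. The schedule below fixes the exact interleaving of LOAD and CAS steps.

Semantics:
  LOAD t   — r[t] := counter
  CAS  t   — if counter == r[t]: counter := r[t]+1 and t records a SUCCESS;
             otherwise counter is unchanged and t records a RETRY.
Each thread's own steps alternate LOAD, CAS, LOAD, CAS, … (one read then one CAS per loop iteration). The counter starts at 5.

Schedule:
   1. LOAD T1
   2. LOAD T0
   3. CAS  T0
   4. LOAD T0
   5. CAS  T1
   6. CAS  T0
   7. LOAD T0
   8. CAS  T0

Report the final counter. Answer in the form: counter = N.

[1] T1.load  rd  (counter 5, T1.r 5)
[2] T0.load  rd  (counter 5, T0.r 5)
[3] T0.cas  hit  (counter 6, T0.r 5)
[4] T0.load  rd  (counter 6, T0.r 6)
[5] T1.cas  miss  (counter 6, T1.r 5)
[6] T0.cas  hit  (counter 7, T0.r 6)
[7] T0.load  rd  (counter 7, T0.r 7)
[8] T0.cas  hit  (counter 8, T0.r 7)

counter = 8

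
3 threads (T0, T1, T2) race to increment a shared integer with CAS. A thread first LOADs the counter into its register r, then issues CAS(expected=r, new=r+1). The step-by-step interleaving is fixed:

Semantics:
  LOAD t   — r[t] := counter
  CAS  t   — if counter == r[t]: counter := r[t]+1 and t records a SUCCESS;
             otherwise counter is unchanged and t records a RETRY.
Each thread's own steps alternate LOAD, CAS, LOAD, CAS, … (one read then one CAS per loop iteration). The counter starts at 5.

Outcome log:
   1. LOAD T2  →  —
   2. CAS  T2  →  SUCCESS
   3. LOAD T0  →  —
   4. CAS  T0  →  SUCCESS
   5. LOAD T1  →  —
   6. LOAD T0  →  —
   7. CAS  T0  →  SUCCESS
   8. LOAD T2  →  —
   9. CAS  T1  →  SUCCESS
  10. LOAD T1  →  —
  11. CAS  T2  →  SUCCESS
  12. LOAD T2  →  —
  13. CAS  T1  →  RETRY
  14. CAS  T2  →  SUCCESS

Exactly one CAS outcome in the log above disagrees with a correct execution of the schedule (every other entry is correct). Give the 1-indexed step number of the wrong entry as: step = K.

Reference trace:
   1) LOAD T2:  M=5  r_T2=5
   2) CAS  T2:  M=6  r_T2=5 ✓
   3) LOAD T0:  M=6  r_T0=6
   4) CAS  T0:  M=7  r_T0=6 ✓
   5) LOAD T1:  M=7  r_T1=7
   6) LOAD T0:  M=7  r_T0=7
   7) CAS  T0:  M=8  r_T0=7 ✓
   8) LOAD T2:  M=8  r_T2=8
   9) CAS  T1:  M=8  r_T1=7 ✗
  10) LOAD T1:  M=8  r_T1=8
  11) CAS  T2:  M=9  r_T2=8 ✓
  12) LOAD T2:  M=9  r_T2=9
  13) CAS  T1:  M=9  r_T1=8 ✗
  14) CAS  T2:  M=10  r_T2=9 ✓
Log disagrees first at step 9.

step = 9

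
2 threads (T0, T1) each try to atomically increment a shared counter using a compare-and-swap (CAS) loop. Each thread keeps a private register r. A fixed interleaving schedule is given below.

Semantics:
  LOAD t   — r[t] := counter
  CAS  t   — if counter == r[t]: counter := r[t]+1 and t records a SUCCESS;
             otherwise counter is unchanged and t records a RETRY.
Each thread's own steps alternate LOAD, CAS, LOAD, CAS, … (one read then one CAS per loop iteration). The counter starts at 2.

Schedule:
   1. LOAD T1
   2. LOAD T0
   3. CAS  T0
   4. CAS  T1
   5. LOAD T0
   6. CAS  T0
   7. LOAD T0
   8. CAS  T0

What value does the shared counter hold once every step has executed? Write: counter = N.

counter = 5

T1 LOAD — after: cnt=2, r=2 — load
T0 LOAD — after: cnt=2, r=2 — load
T0 CAS — after: cnt=3, r=2 — ok
T1 CAS — after: cnt=3, r=2 — retry
T0 LOAD — after: cnt=3, r=3 — load
T0 CAS — after: cnt=4, r=3 — ok
T0 LOAD — after: cnt=4, r=4 — load
T0 CAS — after: cnt=5, r=4 — ok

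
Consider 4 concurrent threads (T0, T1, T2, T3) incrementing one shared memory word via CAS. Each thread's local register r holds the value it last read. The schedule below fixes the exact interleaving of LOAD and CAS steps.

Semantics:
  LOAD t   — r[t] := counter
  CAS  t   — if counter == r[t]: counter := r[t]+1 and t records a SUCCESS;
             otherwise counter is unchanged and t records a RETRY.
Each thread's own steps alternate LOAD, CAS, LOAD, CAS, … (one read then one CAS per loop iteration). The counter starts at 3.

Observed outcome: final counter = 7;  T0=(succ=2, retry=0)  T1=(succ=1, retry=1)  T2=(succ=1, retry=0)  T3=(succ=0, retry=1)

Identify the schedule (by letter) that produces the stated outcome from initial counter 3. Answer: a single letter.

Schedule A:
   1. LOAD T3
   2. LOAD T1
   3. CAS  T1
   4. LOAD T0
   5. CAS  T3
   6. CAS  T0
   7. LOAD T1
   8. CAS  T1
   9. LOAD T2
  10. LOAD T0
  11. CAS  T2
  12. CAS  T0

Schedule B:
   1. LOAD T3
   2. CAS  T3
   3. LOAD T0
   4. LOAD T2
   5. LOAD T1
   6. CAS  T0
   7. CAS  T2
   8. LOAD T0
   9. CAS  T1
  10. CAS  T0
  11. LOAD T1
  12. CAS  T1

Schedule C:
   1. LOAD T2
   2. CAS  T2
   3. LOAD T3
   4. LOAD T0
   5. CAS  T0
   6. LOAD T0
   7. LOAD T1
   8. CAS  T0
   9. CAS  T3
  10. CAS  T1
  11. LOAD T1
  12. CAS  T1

C

Simulating candidate C:
   1) LOAD T2:  M=3  r_T2=3
   2) CAS  T2:  M=4  r_T2=3 ✓
   3) LOAD T3:  M=4  r_T3=4
   4) LOAD T0:  M=4  r_T0=4
   5) CAS  T0:  M=5  r_T0=4 ✓
   6) LOAD T0:  M=5  r_T0=5
   7) LOAD T1:  M=5  r_T1=5
   8) CAS  T0:  M=6  r_T0=5 ✓
   9) CAS  T3:  M=6  r_T3=4 ✗
  10) CAS  T1:  M=6  r_T1=5 ✗
  11) LOAD T1:  M=6  r_T1=6
  12) CAS  T1:  M=7  r_T1=6 ✓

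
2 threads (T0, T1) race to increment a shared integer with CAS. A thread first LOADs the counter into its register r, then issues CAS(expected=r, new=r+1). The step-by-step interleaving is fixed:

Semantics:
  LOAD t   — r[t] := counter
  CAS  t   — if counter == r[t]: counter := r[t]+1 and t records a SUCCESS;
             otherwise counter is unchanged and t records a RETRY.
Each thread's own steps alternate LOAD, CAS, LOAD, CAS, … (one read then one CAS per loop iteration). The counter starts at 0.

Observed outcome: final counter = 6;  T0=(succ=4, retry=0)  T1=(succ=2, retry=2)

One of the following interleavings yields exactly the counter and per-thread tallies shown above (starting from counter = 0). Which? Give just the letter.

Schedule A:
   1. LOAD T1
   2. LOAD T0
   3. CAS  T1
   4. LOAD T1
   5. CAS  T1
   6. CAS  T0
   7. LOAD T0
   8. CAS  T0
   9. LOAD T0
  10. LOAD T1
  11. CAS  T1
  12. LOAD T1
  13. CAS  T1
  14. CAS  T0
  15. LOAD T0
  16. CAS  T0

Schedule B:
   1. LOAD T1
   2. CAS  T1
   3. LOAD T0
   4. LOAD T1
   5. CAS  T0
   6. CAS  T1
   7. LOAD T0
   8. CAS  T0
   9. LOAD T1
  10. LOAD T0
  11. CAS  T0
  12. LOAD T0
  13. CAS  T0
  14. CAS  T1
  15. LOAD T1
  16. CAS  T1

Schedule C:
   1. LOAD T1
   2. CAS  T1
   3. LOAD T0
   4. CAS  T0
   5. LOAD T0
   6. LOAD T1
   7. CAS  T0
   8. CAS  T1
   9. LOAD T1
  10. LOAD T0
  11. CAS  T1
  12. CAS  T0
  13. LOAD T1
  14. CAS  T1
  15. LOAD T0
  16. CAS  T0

B

Simulating candidate B:
   1) LOAD T1:  M=0  r_T1=0
   2) CAS  T1:  M=1  r_T1=0 ✓
   3) LOAD T0:  M=1  r_T0=1
   4) LOAD T1:  M=1  r_T1=1
   5) CAS  T0:  M=2  r_T0=1 ✓
   6) CAS  T1:  M=2  r_T1=1 ✗
   7) LOAD T0:  M=2  r_T0=2
   8) CAS  T0:  M=3  r_T0=2 ✓
   9) LOAD T1:  M=3  r_T1=3
  10) LOAD T0:  M=3  r_T0=3
  11) CAS  T0:  M=4  r_T0=3 ✓
  12) LOAD T0:  M=4  r_T0=4
  13) CAS  T0:  M=5  r_T0=4 ✓
  14) CAS  T1:  M=5  r_T1=3 ✗
  15) LOAD T1:  M=5  r_T1=5
  16) CAS  T1:  M=6  r_T1=5 ✓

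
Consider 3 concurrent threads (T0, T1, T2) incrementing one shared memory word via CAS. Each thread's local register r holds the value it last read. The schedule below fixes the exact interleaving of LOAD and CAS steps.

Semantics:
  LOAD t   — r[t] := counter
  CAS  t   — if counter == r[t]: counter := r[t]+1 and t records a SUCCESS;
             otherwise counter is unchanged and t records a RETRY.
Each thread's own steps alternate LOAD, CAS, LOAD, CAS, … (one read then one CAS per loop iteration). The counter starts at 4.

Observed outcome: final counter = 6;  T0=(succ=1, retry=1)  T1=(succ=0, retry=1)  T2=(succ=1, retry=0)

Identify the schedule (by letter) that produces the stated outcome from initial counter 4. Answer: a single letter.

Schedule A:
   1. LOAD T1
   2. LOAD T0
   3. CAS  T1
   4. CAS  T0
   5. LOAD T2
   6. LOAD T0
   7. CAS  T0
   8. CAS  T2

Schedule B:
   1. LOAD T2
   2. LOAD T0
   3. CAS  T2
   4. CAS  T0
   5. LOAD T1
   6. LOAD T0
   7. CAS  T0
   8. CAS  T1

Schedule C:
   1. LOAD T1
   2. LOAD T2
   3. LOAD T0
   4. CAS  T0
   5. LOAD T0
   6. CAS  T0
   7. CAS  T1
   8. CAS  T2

Tracing schedule B:
[1] T2.load  rd  (counter 4, T2.r 4)
[2] T0.load  rd  (counter 4, T0.r 4)
[3] T2.cas  hit  (counter 5, T2.r 4)
[4] T0.cas  miss  (counter 5, T0.r 4)
[5] T1.load  rd  (counter 5, T1.r 5)
[6] T0.load  rd  (counter 5, T0.r 5)
[7] T0.cas  hit  (counter 6, T0.r 5)
[8] T1.cas  miss  (counter 6, T1.r 5)

B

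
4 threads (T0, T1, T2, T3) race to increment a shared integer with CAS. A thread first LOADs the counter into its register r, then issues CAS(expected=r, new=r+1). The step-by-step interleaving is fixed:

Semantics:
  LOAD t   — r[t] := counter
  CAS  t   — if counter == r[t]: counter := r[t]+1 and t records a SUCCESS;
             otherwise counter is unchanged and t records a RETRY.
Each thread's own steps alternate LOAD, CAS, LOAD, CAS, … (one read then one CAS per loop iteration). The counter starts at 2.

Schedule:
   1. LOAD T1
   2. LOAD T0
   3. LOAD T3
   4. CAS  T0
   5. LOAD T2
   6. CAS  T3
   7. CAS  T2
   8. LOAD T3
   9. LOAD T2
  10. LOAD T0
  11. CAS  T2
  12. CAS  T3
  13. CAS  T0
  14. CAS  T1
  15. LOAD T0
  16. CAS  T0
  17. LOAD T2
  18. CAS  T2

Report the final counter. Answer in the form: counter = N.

[1] T1.load  rd  (counter 2, T1.r 2)
[2] T0.load  rd  (counter 2, T0.r 2)
[3] T3.load  rd  (counter 2, T3.r 2)
[4] T0.cas  hit  (counter 3, T0.r 2)
[5] T2.load  rd  (counter 3, T2.r 3)
[6] T3.cas  miss  (counter 3, T3.r 2)
[7] T2.cas  hit  (counter 4, T2.r 3)
[8] T3.load  rd  (counter 4, T3.r 4)
[9] T2.load  rd  (counter 4, T2.r 4)
[10] T0.load  rd  (counter 4, T0.r 4)
[11] T2.cas  hit  (counter 5, T2.r 4)
[12] T3.cas  miss  (counter 5, T3.r 4)
[13] T0.cas  miss  (counter 5, T0.r 4)
[14] T1.cas  miss  (counter 5, T1.r 2)
[15] T0.load  rd  (counter 5, T0.r 5)
[16] T0.cas  hit  (counter 6, T0.r 5)
[17] T2.load  rd  (counter 6, T2.r 6)
[18] T2.cas  hit  (counter 7, T2.r 6)

counter = 7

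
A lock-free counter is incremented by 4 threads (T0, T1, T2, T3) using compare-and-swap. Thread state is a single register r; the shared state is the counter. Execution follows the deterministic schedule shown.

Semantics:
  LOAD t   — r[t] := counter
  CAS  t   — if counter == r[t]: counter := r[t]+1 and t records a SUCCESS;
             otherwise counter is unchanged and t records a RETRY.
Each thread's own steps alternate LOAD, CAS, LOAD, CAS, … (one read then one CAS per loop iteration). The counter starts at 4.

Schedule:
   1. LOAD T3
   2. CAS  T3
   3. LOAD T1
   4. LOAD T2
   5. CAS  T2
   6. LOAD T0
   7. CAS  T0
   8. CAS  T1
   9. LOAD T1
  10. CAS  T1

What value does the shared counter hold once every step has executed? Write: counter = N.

   1) LOAD T3:  M=4  r_T3=4
   2) CAS  T3:  M=5  r_T3=4 ✓
   3) LOAD T1:  M=5  r_T1=5
   4) LOAD T2:  M=5  r_T2=5
   5) CAS  T2:  M=6  r_T2=5 ✓
   6) LOAD T0:  M=6  r_T0=6
   7) CAS  T0:  M=7  r_T0=6 ✓
   8) CAS  T1:  M=7  r_T1=5 ✗
   9) LOAD T1:  M=7  r_T1=7
  10) CAS  T1:  M=8  r_T1=7 ✓

counter = 8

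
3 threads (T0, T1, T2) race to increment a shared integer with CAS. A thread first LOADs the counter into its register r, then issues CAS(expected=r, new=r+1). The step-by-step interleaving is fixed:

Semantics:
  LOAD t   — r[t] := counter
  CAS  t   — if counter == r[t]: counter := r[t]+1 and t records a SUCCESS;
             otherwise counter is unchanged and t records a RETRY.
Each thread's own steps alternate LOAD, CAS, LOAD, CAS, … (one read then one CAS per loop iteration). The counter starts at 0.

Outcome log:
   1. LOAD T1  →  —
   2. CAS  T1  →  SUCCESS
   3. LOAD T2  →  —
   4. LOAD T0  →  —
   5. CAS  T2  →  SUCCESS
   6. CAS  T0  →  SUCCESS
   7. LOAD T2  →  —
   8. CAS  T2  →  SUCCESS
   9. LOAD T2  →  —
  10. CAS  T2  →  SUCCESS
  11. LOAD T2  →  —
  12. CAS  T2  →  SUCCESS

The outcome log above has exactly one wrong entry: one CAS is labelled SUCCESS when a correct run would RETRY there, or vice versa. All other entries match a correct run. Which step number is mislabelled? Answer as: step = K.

step = 6

Correct run:
T1 LOAD — after: cnt=0, r=0 — load
T1 CAS — after: cnt=1, r=0 — ok
T2 LOAD — after: cnt=1, r=1 — load
T0 LOAD — after: cnt=1, r=1 — load
T2 CAS — after: cnt=2, r=1 — ok
T0 CAS — after: cnt=2, r=1 — retry
T2 LOAD — after: cnt=2, r=2 — load
T2 CAS — after: cnt=3, r=2 — ok
T2 LOAD — after: cnt=3, r=3 — load
T2 CAS — after: cnt=4, r=3 — ok
T2 LOAD — after: cnt=4, r=4 — load
T2 CAS — after: cnt=5, r=4 — ok
Mismatch at 6.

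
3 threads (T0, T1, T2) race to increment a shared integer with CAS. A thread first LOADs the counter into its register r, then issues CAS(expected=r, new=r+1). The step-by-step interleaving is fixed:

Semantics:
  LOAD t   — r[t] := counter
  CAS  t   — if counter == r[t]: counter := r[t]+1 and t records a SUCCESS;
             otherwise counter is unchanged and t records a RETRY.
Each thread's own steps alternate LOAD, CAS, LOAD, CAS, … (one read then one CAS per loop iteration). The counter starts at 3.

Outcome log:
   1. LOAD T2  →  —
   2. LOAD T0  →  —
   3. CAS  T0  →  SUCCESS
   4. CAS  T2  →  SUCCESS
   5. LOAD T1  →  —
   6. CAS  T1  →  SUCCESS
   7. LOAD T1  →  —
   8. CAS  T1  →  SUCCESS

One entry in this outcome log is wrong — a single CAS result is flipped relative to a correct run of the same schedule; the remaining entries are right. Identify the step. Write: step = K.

Re-executing:
[1] T2.load  rd  (counter 3, T2.r 3)
[2] T0.load  rd  (counter 3, T0.r 3)
[3] T0.cas  hit  (counter 4, T0.r 3)
[4] T2.cas  miss  (counter 4, T2.r 3)
[5] T1.load  rd  (counter 4, T1.r 4)
[6] T1.cas  hit  (counter 5, T1.r 4)
[7] T1.load  rd  (counter 5, T1.r 5)
[8] T1.cas  hit  (counter 6, T1.r 5)
Mismatch at 4.

step = 4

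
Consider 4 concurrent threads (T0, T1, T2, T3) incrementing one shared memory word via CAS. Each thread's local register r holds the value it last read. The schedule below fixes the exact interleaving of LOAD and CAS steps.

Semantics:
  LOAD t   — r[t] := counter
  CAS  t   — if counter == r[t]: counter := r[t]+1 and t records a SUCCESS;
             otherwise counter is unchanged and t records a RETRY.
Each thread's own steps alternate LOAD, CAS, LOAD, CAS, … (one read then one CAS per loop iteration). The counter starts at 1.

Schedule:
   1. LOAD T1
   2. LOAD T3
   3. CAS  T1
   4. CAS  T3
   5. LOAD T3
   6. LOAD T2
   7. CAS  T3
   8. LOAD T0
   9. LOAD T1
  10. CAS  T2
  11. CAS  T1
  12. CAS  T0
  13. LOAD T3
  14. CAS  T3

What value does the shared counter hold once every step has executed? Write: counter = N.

counter = 5

[1] T1.load  rd  (counter 1, T1.r 1)
[2] T3.load  rd  (counter 1, T3.r 1)
[3] T1.cas  hit  (counter 2, T1.r 1)
[4] T3.cas  miss  (counter 2, T3.r 1)
[5] T3.load  rd  (counter 2, T3.r 2)
[6] T2.load  rd  (counter 2, T2.r 2)
[7] T3.cas  hit  (counter 3, T3.r 2)
[8] T0.load  rd  (counter 3, T0.r 3)
[9] T1.load  rd  (counter 3, T1.r 3)
[10] T2.cas  miss  (counter 3, T2.r 2)
[11] T1.cas  hit  (counter 4, T1.r 3)
[12] T0.cas  miss  (counter 4, T0.r 3)
[13] T3.load  rd  (counter 4, T3.r 4)
[14] T3.cas  hit  (counter 5, T3.r 4)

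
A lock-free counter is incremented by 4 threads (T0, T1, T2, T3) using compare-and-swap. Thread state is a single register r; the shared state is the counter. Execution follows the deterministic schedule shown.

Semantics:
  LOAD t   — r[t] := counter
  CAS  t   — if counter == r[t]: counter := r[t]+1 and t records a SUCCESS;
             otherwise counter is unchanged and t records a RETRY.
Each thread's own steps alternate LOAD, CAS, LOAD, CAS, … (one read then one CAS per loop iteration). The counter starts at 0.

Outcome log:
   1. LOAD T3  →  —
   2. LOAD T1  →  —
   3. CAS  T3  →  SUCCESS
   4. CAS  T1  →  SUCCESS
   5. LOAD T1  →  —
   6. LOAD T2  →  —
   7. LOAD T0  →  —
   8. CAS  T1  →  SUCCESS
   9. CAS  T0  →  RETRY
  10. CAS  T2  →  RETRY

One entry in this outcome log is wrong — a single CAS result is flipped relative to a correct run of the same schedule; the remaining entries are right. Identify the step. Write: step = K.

Correct run:
1. LOAD T3 → mem=0 r[T3]=0 [LOAD]
2. LOAD T1 → mem=0 r[T1]=0 [LOAD]
3. CAS T3 → mem=1 r[T3]=0 [OK]
4. CAS T1 → mem=1 r[T1]=0 [RETRY]
5. LOAD T1 → mem=1 r[T1]=1 [LOAD]
6. LOAD T2 → mem=1 r[T2]=1 [LOAD]
7. LOAD T0 → mem=1 r[T0]=1 [LOAD]
8. CAS T1 → mem=2 r[T1]=1 [OK]
9. CAS T0 → mem=2 r[T0]=1 [RETRY]
10. CAS T2 → mem=2 r[T2]=1 [RETRY]
Flip is step 4.

step = 4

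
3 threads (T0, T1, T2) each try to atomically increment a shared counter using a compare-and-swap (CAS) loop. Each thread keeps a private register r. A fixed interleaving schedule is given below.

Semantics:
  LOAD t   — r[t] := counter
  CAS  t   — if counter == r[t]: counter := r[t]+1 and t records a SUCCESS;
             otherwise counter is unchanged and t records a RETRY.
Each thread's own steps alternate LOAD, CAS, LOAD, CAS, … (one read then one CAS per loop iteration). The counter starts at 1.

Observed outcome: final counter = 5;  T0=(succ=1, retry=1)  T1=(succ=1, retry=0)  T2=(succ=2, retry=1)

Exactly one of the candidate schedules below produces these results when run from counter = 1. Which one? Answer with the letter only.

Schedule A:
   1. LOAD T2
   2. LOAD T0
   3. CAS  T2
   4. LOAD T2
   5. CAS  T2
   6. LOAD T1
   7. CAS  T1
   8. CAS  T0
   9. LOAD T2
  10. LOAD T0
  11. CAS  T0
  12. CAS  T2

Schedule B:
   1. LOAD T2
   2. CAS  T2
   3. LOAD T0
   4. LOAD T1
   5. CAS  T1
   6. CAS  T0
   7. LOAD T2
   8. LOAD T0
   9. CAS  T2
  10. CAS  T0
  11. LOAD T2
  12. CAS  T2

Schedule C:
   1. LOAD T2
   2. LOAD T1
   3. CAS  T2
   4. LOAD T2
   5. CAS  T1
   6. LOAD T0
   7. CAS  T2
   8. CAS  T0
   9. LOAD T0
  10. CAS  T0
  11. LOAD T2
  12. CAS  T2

A

Simulating candidate A:
   1) LOAD T2:  M=1  r_T2=1
   2) LOAD T0:  M=1  r_T0=1
   3) CAS  T2:  M=2  r_T2=1 ✓
   4) LOAD T2:  M=2  r_T2=2
   5) CAS  T2:  M=3  r_T2=2 ✓
   6) LOAD T1:  M=3  r_T1=3
   7) CAS  T1:  M=4  r_T1=3 ✓
   8) CAS  T0:  M=4  r_T0=1 ✗
   9) LOAD T2:  M=4  r_T2=4
  10) LOAD T0:  M=4  r_T0=4
  11) CAS  T0:  M=5  r_T0=4 ✓
  12) CAS  T2:  M=5  r_T2=4 ✗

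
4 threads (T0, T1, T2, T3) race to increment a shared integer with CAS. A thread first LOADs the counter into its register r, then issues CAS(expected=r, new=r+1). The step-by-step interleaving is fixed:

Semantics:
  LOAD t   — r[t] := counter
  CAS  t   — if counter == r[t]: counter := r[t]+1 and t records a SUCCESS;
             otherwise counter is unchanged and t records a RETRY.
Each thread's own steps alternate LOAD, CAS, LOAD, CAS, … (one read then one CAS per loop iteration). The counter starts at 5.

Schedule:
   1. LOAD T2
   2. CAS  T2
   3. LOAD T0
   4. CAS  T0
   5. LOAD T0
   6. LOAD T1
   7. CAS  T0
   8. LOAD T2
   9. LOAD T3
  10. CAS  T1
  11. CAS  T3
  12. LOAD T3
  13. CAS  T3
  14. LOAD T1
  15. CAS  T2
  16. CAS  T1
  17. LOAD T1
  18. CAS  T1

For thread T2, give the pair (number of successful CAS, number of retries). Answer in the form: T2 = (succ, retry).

#1 T2 reads 5
#2 T2 CAS(5→6) writes; counter now 6
#3 T0 reads 6
#4 T0 CAS(6→7) writes; counter now 7
#5 T0 reads 7
#6 T1 reads 7
#7 T0 CAS(7→8) writes; counter now 8
#8 T2 reads 8
#9 T3 reads 8
#10 T1 CAS(7→8) fails; counter now 8
#11 T3 CAS(8→9) writes; counter now 9
#12 T3 reads 9
#13 T3 CAS(9→10) writes; counter now 10
#14 T1 reads 10
#15 T2 CAS(8→9) fails; counter now 10
#16 T1 CAS(10→11) writes; counter now 11
#17 T1 reads 11
#18 T1 CAS(11→12) writes; counter now 12

T2 = (1, 1)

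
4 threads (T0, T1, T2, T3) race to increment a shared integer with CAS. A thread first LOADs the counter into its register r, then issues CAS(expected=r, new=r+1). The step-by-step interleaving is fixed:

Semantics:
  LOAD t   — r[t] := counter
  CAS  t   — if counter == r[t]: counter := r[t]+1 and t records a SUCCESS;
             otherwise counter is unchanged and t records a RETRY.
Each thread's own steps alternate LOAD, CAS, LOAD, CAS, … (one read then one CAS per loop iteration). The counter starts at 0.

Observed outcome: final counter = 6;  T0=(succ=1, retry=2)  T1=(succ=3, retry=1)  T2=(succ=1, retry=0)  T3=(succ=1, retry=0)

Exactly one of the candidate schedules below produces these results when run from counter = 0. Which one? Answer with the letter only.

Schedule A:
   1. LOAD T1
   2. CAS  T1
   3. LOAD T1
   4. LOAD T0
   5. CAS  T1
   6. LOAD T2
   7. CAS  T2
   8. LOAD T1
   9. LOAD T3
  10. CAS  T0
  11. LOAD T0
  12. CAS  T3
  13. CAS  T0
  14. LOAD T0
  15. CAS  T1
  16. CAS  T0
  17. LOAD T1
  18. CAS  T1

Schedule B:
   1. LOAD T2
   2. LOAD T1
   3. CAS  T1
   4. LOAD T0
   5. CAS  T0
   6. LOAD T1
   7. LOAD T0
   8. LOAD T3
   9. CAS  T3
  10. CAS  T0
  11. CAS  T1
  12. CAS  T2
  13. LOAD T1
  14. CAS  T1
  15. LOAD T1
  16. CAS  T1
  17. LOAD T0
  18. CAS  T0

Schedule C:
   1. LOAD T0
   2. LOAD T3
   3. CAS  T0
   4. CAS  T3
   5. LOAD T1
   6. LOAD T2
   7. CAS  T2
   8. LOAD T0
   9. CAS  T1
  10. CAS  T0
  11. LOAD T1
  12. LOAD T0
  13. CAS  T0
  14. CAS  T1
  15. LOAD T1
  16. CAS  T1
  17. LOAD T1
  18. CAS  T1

A

Tracing schedule A:
1. LOAD T1 → mem=0 r[T1]=0 [LOAD]
2. CAS T1 → mem=1 r[T1]=0 [OK]
3. LOAD T1 → mem=1 r[T1]=1 [LOAD]
4. LOAD T0 → mem=1 r[T0]=1 [LOAD]
5. CAS T1 → mem=2 r[T1]=1 [OK]
6. LOAD T2 → mem=2 r[T2]=2 [LOAD]
7. CAS T2 → mem=3 r[T2]=2 [OK]
8. LOAD T1 → mem=3 r[T1]=3 [LOAD]
9. LOAD T3 → mem=3 r[T3]=3 [LOAD]
10. CAS T0 → mem=3 r[T0]=1 [RETRY]
11. LOAD T0 → mem=3 r[T0]=3 [LOAD]
12. CAS T3 → mem=4 r[T3]=3 [OK]
13. CAS T0 → mem=4 r[T0]=3 [RETRY]
14. LOAD T0 → mem=4 r[T0]=4 [LOAD]
15. CAS T1 → mem=4 r[T1]=3 [RETRY]
16. CAS T0 → mem=5 r[T0]=4 [OK]
17. LOAD T1 → mem=5 r[T1]=5 [LOAD]
18. CAS T1 → mem=6 r[T1]=5 [OK]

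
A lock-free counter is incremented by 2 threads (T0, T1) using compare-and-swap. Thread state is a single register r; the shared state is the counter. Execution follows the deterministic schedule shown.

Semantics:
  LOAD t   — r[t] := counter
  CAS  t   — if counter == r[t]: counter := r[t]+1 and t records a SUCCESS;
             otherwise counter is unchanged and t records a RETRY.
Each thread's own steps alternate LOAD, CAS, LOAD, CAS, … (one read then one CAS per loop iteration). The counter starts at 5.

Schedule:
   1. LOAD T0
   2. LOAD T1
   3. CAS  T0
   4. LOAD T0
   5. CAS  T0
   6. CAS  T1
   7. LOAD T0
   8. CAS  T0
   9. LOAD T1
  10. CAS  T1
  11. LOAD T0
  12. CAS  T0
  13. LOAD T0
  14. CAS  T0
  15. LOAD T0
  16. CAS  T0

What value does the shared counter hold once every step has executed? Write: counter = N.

counter = 12

#1 T0 reads 5
#2 T1 reads 5
#3 T0 CAS(5→6) writes; counter now 6
#4 T0 reads 6
#5 T0 CAS(6→7) writes; counter now 7
#6 T1 CAS(5→6) fails; counter now 7
#7 T0 reads 7
#8 T0 CAS(7→8) writes; counter now 8
#9 T1 reads 8
#10 T1 CAS(8→9) writes; counter now 9
#11 T0 reads 9
#12 T0 CAS(9→10) writes; counter now 10
#13 T0 reads 10
#14 T0 CAS(10→11) writes; counter now 11
#15 T0 reads 11
#16 T0 CAS(11→12) writes; counter now 12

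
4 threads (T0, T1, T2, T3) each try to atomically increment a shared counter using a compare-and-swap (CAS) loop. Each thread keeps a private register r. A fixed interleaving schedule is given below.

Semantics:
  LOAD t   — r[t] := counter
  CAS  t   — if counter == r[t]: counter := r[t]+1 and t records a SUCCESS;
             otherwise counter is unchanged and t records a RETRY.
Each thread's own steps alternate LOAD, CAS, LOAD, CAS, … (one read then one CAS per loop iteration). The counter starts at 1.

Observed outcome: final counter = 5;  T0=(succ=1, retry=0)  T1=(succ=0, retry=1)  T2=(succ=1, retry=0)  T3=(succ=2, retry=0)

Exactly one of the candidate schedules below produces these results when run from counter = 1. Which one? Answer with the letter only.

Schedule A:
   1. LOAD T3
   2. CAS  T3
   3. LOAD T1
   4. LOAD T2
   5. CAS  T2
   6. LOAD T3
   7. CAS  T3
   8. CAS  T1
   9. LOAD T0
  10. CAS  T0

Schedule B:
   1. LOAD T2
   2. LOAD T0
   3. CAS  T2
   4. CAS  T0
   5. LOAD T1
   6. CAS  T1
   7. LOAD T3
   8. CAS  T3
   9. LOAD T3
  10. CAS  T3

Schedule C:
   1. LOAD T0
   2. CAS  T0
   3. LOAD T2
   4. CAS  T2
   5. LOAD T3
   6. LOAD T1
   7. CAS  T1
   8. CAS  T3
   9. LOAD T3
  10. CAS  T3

A

Tracing schedule A:
#1 T3 reads 1
#2 T3 CAS(1→2) writes; counter now 2
#3 T1 reads 2
#4 T2 reads 2
#5 T2 CAS(2→3) writes; counter now 3
#6 T3 reads 3
#7 T3 CAS(3→4) writes; counter now 4
#8 T1 CAS(2→3) fails; counter now 4
#9 T0 reads 4
#10 T0 CAS(4→5) writes; counter now 5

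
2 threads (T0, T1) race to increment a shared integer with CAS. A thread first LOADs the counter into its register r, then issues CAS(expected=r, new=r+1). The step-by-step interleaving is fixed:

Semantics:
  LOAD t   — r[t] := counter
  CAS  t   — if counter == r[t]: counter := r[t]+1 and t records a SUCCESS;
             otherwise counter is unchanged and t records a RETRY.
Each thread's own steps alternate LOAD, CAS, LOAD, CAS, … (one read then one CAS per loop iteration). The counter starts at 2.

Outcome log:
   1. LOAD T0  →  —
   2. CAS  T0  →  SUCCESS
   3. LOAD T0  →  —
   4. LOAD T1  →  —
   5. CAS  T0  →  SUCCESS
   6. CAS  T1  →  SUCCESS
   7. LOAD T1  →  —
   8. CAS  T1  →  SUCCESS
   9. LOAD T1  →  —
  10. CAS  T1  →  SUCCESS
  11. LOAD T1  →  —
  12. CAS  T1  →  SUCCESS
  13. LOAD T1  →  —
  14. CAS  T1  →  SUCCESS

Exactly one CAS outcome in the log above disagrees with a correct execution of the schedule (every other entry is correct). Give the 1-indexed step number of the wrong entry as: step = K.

step = 6

Correct run:
1. LOAD T0 → mem=2 r[T0]=2 [LOAD]
2. CAS T0 → mem=3 r[T0]=2 [OK]
3. LOAD T0 → mem=3 r[T0]=3 [LOAD]
4. LOAD T1 → mem=3 r[T1]=3 [LOAD]
5. CAS T0 → mem=4 r[T0]=3 [OK]
6. CAS T1 → mem=4 r[T1]=3 [RETRY]
7. LOAD T1 → mem=4 r[T1]=4 [LOAD]
8. CAS T1 → mem=5 r[T1]=4 [OK]
9. LOAD T1 → mem=5 r[T1]=5 [LOAD]
10. CAS T1 → mem=6 r[T1]=5 [OK]
11. LOAD T1 → mem=6 r[T1]=6 [LOAD]
12. CAS T1 → mem=7 r[T1]=6 [OK]
13. LOAD T1 → mem=7 r[T1]=7 [LOAD]
14. CAS T1 → mem=8 r[T1]=7 [OK]
Log disagrees first at step 6.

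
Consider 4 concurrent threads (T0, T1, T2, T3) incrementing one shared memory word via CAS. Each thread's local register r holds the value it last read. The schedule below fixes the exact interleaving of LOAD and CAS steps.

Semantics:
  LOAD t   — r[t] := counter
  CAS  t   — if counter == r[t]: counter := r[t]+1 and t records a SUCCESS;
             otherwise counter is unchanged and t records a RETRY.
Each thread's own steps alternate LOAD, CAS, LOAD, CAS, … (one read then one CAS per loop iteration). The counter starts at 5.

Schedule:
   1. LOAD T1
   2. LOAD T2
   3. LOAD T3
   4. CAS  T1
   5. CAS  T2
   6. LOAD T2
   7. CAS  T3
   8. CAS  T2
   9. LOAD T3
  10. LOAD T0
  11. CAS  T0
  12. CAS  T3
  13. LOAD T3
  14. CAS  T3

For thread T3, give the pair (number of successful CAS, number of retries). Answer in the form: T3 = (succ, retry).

T3 = (1, 2)

[1] T1.load  rd  (counter 5, T1.r 5)
[2] T2.load  rd  (counter 5, T2.r 5)
[3] T3.load  rd  (counter 5, T3.r 5)
[4] T1.cas  hit  (counter 6, T1.r 5)
[5] T2.cas  miss  (counter 6, T2.r 5)
[6] T2.load  rd  (counter 6, T2.r 6)
[7] T3.cas  miss  (counter 6, T3.r 5)
[8] T2.cas  hit  (counter 7, T2.r 6)
[9] T3.load  rd  (counter 7, T3.r 7)
[10] T0.load  rd  (counter 7, T0.r 7)
[11] T0.cas  hit  (counter 8, T0.r 7)
[12] T3.cas  miss  (counter 8, T3.r 7)
[13] T3.load  rd  (counter 8, T3.r 8)
[14] T3.cas  hit  (counter 9, T3.r 8)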